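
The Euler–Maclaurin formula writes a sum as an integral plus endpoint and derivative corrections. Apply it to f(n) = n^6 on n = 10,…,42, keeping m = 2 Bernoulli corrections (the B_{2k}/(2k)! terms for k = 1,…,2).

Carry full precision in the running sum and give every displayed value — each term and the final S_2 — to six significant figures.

Integral: ∫_10^42 x^6 dx = 3.29328e+10.
½[f(10) + f(42)] = ½[1.00000e+06 + 5.48903e+09] = 2.74502e+09.
So far: 3.56778e+10.
Order-1 term: 1/12 · (7.84147e+08 − 600000) = 6.52956e+07.
Partial sum through k=1: 3.57431e+10.
Order-2 term: −1/720 · (8.89056e+06 − 120000) = -12181.3.

S_2 ≈ 3.57431e+10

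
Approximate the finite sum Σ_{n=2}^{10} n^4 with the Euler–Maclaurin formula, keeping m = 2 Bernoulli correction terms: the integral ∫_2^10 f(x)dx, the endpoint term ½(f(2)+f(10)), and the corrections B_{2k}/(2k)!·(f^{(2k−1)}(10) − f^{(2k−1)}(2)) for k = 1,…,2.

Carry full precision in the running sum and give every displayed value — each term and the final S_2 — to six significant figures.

∫_2^10 x^4 dx evaluates to 19993.6.
Endpoint term: (f(2) + f(10))/2 = (16.0000 + 10000.0)/2 = 5008.00.
So far: 25001.6.
Correction k=1: B_{2}/2! · (f^{(1)}(10) − f^{(1)}(2)) = 1/12 · (4000.00 − 32.0000) = 330.667.
Running total after k=1: 25332.3.
Correction k=2: B_{4}/4! · (f^{(3)}(10) − f^{(3)}(2)) = −1/720 · (240.000 − 48.0000) = -0.266667.

S_2 ≈ 25332.0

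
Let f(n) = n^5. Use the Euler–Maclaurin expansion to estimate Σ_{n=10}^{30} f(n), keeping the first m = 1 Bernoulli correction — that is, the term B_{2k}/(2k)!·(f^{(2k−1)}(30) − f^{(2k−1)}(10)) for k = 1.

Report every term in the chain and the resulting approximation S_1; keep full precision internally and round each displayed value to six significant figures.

S_1 ≈ 1.33867e+08

Integral: ∫_10^30 x^5 dx = 1.21333e+08.
½[f(10) + f(30)] = ½[100000 + 2.43000e+07] = 1.22000e+07.
So far: 1.33533e+08.
Order-1 term: 1/12 · (4.05000e+06 − 50000.0) = 333333.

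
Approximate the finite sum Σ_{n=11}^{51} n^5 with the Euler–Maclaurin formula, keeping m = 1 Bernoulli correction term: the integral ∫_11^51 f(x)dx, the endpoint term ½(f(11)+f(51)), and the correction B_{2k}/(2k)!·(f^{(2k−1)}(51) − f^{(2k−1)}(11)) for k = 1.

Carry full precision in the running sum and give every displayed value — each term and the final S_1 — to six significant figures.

S_1 ≈ 3.10783e+09

The integral term ∫_11^51 x^5 dx = 2.93242e+09.
Endpoint term: (f(11) + f(51))/2 = (161051 + 3.45025e+08)/2 = 1.72593e+08.
Running total after boundary: 3.10501e+09.
Correction k=1: B_{2}/2! · (f^{(1)}(51) − f^{(1)}(11)) = 1/12 · (3.38260e+07 − 73205.0) = 2.81273e+06.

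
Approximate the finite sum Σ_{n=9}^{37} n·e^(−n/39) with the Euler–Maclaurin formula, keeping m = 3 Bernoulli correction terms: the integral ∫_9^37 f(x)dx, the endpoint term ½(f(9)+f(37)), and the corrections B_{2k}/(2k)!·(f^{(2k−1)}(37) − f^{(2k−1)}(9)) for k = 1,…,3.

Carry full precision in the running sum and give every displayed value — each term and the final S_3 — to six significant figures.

S_3 ≈ 349.140

The integral term ∫_9^37 x·e^(−x/39) dx = 338.452.
Boundary: ½(f(9) + f(37)) = ½(7.14530 + 14.3278) = 10.7365.
Running total after boundary: 349.189.
Order-1 term: 1/12 · (0.0198583 − 0.610710) = -0.0492376.
Partial sum through k=1: 349.140.
Order-2 term: −1/720 · (0.000522244 − 0.00144547) = 1.28225e-06.
Partial sum through k=2: 349.140.
Order-3 term: 1/30240 · (6.78127e-07 − 1.63670e-06) = -3.16987e-11.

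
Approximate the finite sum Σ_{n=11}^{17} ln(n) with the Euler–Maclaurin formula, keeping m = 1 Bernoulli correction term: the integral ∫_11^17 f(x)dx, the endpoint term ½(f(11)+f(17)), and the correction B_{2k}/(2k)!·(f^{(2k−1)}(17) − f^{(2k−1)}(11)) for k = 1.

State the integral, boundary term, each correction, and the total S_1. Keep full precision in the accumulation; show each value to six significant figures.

S_1 ≈ 18.4007

The integral term ∫_11^17 ln(x) dx = 15.7878.
Boundary: ½(f(11) + f(17)) = ½(2.39790 + 2.83321) = 2.61555.
Integral + boundary = 18.4033.
Order-1 term: 1/12 · (0.0588235 − 0.0909091) = -0.00267380.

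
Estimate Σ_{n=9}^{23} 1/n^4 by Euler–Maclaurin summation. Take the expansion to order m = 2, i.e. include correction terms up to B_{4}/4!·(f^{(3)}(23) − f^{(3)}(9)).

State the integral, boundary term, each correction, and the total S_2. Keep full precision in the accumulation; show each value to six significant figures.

S_2 ≈ 0.000513404

Integral: ∫_9^23 1/x^4 dx = 0.000429851.
½[f(9) + f(23)] = ½[0.000152416 + 3.57346e-06] = 7.79946e-05.
Integral + boundary = 0.000507845.
Order-1 term: 1/12 · (-6.21471e-07 − (-6.77404e-05)) = 5.59324e-06.
Partial sum through k=1: 0.000513439.
Order-2 term: −1/720 · (-3.52441e-08 − (-2.50890e-05)) = -3.47969e-08.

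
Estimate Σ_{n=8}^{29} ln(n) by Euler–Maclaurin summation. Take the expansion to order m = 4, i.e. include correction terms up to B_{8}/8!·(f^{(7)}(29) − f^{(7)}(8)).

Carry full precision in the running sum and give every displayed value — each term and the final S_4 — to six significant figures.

S_4 ≈ 62.7319

The integral term ∫_8^29 ln(x) dx = 60.0160.
½[f(8) + f(29)] = ½[2.07944 + 3.36730] = 2.72337.
Running total after boundary: 62.7394.
k=1: B_{2}/(2)! × [f^{(1)}(29) − f^{(1)}(8)] = 1/12 × (0.0344828 − 0.125000) = -0.00754310.
After k=1: 62.7319.
k=2: B_{4}/(4)! × [f^{(3)}(29) − f^{(3)}(8)] = −1/720 × (8.20042e-05 − 0.00390625) = 5.31145e-06.
After k=2: 62.7319.
k=3: B_{6}/(6)! × [f^{(5)}(29) − f^{(5)}(8)] = 1/30240 × (1.17010e-06 − 0.000732422) = -2.41816e-08.
After k=3: 62.7319.
k=4: B_{8}/(8)! × [f^{(7)}(29) − f^{(7)}(8)] = −1/1209600 × (4.17394e-08 − 0.000343323) = 2.83797e-10.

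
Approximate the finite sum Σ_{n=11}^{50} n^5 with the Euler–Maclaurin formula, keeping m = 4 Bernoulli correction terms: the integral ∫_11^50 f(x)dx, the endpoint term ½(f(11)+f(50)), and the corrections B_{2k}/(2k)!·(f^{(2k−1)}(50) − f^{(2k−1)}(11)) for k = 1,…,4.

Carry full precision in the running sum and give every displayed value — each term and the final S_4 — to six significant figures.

S_4 ≈ 2.76280e+09

∫_11^50 x^5 dx evaluates to 2.60387e+09.
Endpoint term: (f(11) + f(50))/2 = (161051 + 3.12500e+08)/2 = 1.56331e+08.
Integral + boundary = 2.76020e+09.
Order-1 term: 1/12 · (3.12500e+07 − 73205.0) = 2.59807e+06.
After k=1: 2.76280e+09.
Order-2 term: −1/720 · (150000 − 7260.00) = -198.250.
After k=2: 2.76280e+09.
Order-3 term: 1/30240 · (120.000 − 120.000) = 0.00000.
After k=3: 2.76280e+09.
Order-4 term: −1/1209600 · (0.00000 − 0.00000) = 0.00000.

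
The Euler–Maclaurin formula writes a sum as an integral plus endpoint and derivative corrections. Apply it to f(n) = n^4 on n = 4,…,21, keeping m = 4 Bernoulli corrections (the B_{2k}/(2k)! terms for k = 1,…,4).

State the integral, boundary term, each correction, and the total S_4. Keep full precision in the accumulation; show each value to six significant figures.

S_4 ≈ 917049

The integral term ∫_4^21 x^4 dx = 816615.
Boundary: ½(f(4) + f(21)) = ½(256.000 + 194481) = 97368.5.
So far: 913984.
k=1: B_{2}/(2)! × [f^{(1)}(21) − f^{(1)}(4)] = 1/12 × (37044.0 − 256.000) = 3065.67.
Running total after k=1: 917050.
k=2: B_{4}/(4)! × [f^{(3)}(21) − f^{(3)}(4)] = −1/720 × (504.000 − 96.0000) = -0.566667.
Running total after k=2: 917049.
k=3: B_{6}/(6)! × [f^{(5)}(21) − f^{(5)}(4)] = 1/30240 × (0.00000 − 0.00000) = 0.00000.
Running total after k=3: 917049.
k=4: B_{8}/(8)! × [f^{(7)}(21) − f^{(7)}(4)] = −1/1209600 × (0.00000 − 0.00000) = 0.00000.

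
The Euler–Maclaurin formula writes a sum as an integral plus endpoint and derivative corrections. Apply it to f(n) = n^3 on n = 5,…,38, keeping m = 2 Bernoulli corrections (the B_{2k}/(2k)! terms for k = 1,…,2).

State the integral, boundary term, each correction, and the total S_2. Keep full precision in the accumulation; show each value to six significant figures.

The integral term ∫_5^38 x^3 dx = 521128.
Endpoint term: (f(5) + f(38))/2 = (125.000 + 54872.0)/2 = 27498.5.
Integral + boundary = 548626.
Correction k=1: B_{2}/2! · (f^{(1)}(38) − f^{(1)}(5)) = 1/12 · (4332.00 − 75.0000) = 354.750.
Running total after k=1: 548981.
Correction k=2: B_{4}/4! · (f^{(3)}(38) − f^{(3)}(5)) = −1/720 · (6.00000 − 6.00000) = 0.00000.

S_2 ≈ 548981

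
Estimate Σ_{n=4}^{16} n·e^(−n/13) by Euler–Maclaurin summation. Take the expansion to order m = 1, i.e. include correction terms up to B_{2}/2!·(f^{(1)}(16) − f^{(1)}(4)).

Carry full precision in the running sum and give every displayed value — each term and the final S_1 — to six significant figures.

Integral: ∫_4^16 x·e^(−x/13) dx = 52.3567.
Boundary: ½(f(4) + f(16)) = ½(2.94057 + 4.67309) = 3.80683.
So far: 56.1635.
Order-1 term: 1/12 · (-0.0674003 − 0.508944) = -0.0480287.

S_1 ≈ 56.1155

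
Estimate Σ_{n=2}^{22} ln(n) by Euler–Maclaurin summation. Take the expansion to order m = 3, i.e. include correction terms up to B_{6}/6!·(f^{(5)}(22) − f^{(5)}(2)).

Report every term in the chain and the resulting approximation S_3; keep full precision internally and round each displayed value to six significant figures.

The integral term ∫_2^22 ln(x) dx = 46.6166.
½[f(2) + f(22)] = ½[0.693147 + 3.09104] = 1.89209.
Running total after boundary: 48.5087.
k=1: B_{2}/(2)! × [f^{(1)}(22) − f^{(1)}(2)] = 1/12 × (0.0454545 − 0.500000) = -0.0378788.
Running total after k=1: 48.4709.
k=2: B_{4}/(4)! × [f^{(3)}(22) − f^{(3)}(2)] = −1/720 × (0.000187829 − 0.250000) = 0.000346961.
Running total after k=2: 48.4712.
k=3: B_{6}/(6)! × [f^{(5)}(22) − f^{(5)}(2)] = 1/30240 × (4.65691e-06 − 0.750000) = -2.48014e-05.

S_3 ≈ 48.4712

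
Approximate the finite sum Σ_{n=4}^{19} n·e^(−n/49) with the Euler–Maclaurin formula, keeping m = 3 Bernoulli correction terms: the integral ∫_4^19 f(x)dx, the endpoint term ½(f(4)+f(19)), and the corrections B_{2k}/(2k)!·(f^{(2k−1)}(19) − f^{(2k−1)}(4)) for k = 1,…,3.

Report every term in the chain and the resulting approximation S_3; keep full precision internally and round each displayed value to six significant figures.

∫_4^19 x·e^(−x/49) dx evaluates to 132.399.
Boundary: ½(f(4) + f(19)) = ½(3.68644 + 12.8930) = 8.28972.
Running total after boundary: 140.688.
Order-1 term: 1/12 · (0.415456 − 0.846377) = -0.0359101.
After k=1: 140.653.
Order-2 term: −1/720 · (0.000738281 − 0.00112020) = 5.30441e-07.
After k=2: 140.653.
Order-3 term: 1/30240 · (5.42910e-07 − 7.86292e-07) = -8.04834e-12.

S_3 ≈ 140.653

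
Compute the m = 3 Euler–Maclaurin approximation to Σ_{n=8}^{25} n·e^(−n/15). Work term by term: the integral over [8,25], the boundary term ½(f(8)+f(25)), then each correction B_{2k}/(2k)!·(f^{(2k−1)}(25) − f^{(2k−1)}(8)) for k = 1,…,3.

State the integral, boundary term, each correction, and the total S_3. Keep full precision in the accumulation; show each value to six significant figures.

S_3 ≈ 93.7418

The integral term ∫_8^25 x·e^(−x/15) dx = 89.0676.
½[f(8) + f(25)] = ½[4.69317 + 4.72189] = 4.70753.
Integral + boundary = 93.7751.
k=1: B_{2}/(2)! × [f^{(1)}(25) − f^{(1)}(8)] = 1/12 × (-0.125917 − 0.273768) = -0.0333071.
After k=1: 93.7418.
k=2: B_{4}/(4)! × [f^{(3)}(25) − f^{(3)}(8)] = −1/720 × (0.00111926 − 0.00643138) = 7.37794e-06.
After k=2: 93.7418.
k=3: B_{6}/(6)! × [f^{(5)}(25) − f^{(5)}(8)] = 1/30240 × (1.24363e-05 − 5.17601e-05) = -1.30039e-09.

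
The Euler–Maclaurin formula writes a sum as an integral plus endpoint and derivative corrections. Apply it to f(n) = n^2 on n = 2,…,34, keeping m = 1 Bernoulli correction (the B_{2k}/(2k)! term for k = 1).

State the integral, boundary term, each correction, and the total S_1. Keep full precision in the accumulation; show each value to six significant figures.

S_1 ≈ 13684.0

The integral term ∫_2^34 x^2 dx = 13098.7.
Boundary: ½(f(2) + f(34)) = ½(4.00000 + 1156.00) = 580.000.
So far: 13678.7.
Correction k=1: B_{2}/2! · (f^{(1)}(34) − f^{(1)}(2)) = 1/12 · (68.0000 − 4.00000) = 5.33333.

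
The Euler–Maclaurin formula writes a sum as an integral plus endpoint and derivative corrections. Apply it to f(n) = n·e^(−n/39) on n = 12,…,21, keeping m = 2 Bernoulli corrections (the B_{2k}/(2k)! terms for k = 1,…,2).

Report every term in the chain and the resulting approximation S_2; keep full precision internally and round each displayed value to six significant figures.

The integral term ∫_12^21 x·e^(−x/39) dx = 96.4660.
Boundary: ½(f(12) + f(21)) = ½(8.82170 + 12.2566) = 10.5391.
Integral + boundary = 107.005.
Order-1 term: 1/12 · (0.269375 − 0.508944) = -0.0199641.
Partial sum through k=1: 106.985.
Order-2 term: −1/720 · (0.000944553 − 0.00130127) = 4.95435e-07.

S_2 ≈ 106.985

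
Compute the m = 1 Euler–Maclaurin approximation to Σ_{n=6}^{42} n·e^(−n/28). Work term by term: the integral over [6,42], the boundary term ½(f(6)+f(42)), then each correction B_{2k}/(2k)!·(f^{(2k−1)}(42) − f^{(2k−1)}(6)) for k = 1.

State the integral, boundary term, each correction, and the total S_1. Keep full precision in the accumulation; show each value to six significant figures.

The integral term ∫_6^42 x·e^(−x/28) dx = 331.041.
Boundary: ½(f(6) + f(42)) = ½(4.84271 + 9.37147) = 7.10709.
Integral + boundary = 338.148.
k=1: B_{2}/(2)! × [f^{(1)}(42) − f^{(1)}(6)] = 1/12 × (-0.111565 − 0.634164) = -0.0621441.

S_1 ≈ 338.086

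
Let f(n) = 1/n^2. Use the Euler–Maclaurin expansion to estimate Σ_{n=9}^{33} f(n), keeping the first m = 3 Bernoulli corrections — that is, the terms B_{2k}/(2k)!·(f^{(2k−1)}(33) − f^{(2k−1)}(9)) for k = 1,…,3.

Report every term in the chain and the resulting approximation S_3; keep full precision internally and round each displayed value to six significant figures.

S_3 ≈ 0.0876635

∫_9^33 1/x^2 dx evaluates to 0.0808081.
½[f(9) + f(33)] = ½[0.0123457 + 0.000918274] = 0.00663198.
So far: 0.0874401.
Correction k=1: B_{2}/2! · (f^{(1)}(33) − f^{(1)}(9)) = 1/12 · (-5.56529e-05 − (-0.00274348)) = 0.000223986.
After k=1: 0.0876640.
Correction k=2: B_{4}/4! · (f^{(3)}(33) − f^{(3)}(9)) = −1/720 · (-6.13256e-07 − (-0.000406442)) = -5.63651e-07.
After k=2: 0.0876635.
Correction k=3: B_{6}/6! · (f^{(5)}(33) − f^{(5)}(9)) = 1/30240 · (-1.68941e-08 − (-0.000150534)) = 4.97742e-09.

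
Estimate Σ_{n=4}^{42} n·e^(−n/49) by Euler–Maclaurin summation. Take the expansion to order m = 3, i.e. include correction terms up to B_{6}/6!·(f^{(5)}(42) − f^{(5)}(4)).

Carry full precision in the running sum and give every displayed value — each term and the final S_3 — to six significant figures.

S_3 ≈ 511.833

∫_4^42 x·e^(−x/49) dx evaluates to 501.144.
Endpoint term: (f(4) + f(42))/2 = (3.68644 + 17.8237)/2 = 10.7551.
So far: 511.899.
Correction k=1: B_{2}/2! · (f^{(1)}(42) − f^{(1)}(4)) = 1/12 · (0.0606247 − 0.846377) = -0.0654794.
After k=1: 511.833.
Correction k=2: B_{4}/4! · (f^{(3)}(42) − f^{(3)}(4)) = −1/720 · (0.000378747 − 0.00112020) = 1.02980e-06.
After k=2: 511.833.
Correction k=3: B_{6}/6! · (f^{(5)}(42) − f^{(5)}(4)) = 1/30240 · (3.04974e-07 − 7.86292e-07) = -1.59166e-11.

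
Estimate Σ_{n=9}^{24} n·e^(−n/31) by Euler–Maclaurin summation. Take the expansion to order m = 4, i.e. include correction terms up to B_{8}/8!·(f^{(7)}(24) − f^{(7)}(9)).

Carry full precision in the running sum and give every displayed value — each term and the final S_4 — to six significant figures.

S_4 ≈ 150.277

∫_9^24 x·e^(−x/31) dx evaluates to 141.414.
Boundary: ½(f(9) + f(24)) = ½(6.73220 + 11.0658) = 8.89901.
So far: 150.313.
Order-1 term: 1/12 · (0.104114 − 0.530854) = -0.0355617.
After k=1: 150.277.
Order-2 term: −1/720 · (0.00106791 − 0.00210916) = 1.44617e-06.
After k=2: 150.277.
Order-3 term: 1/30240 · (2.10977e-06 − 3.81469e-06) = -5.63796e-11.
After k=3: 150.277.
Order-4 term: −1/1209600 · (3.23443e-09 − 5.65517e-09) = 2.00128e-15.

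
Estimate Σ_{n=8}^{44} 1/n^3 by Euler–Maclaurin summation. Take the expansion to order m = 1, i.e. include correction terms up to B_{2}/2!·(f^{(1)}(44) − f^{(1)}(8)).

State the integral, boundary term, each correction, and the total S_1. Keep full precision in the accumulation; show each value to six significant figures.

S_1 ≈ 0.00859764

The integral term ∫_8^44 1/x^3 dx = 0.00755424.
Endpoint term: (f(8) + f(44))/2 = (0.00195312 + 1.17393e-05)/2 = 0.000982432.
Integral + boundary = 0.00853667.
Order-1 term: 1/12 · (-8.00406e-07 − (-0.000732422)) = 6.09685e-05.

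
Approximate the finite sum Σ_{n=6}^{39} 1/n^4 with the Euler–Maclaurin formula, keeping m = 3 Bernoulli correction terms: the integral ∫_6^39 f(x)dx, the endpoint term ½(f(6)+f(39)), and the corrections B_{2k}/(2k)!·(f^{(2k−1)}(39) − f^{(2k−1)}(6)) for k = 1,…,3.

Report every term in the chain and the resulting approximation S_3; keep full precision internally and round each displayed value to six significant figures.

S_3 ≈ 0.00196590

Integral: ∫_6^39 1/x^4 dx = 0.00153759.
½[f(6) + f(39)] = ½[0.000771605 + 4.32257e-07] = 0.000386019.
Integral + boundary = 0.00192361.
Order-1 term: 1/12 · (-4.43340e-08 − (-0.000514403)) = 4.28632e-05.
Running total after k=1: 0.00196647.
Order-2 term: −1/720 · (-8.74438e-10 − (-0.000428669)) = -5.95373e-07.
Running total after k=2: 0.00196588.
Order-3 term: 1/30240 · (-3.21950e-11 − (-0.000666819)) = 2.20509e-08.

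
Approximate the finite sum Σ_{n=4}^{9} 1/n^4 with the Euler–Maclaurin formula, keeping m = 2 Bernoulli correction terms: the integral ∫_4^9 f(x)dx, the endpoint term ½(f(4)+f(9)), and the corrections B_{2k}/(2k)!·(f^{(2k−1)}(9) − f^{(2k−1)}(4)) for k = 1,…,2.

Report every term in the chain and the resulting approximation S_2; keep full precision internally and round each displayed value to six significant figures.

S_2 ≈ 0.00709016

∫_4^9 1/x^4 dx evaluates to 0.00475109.
Boundary: ½(f(4) + f(9)) = ½(0.00390625 + 0.000152416) = 0.00202933.
So far: 0.00678042.
k=1: B_{2}/(2)! × [f^{(1)}(9) − f^{(1)}(4)] = 1/12 × (-6.77404e-05 − (-0.00390625)) = 0.000319876.
Partial sum through k=1: 0.00710029.
k=2: B_{4}/(4)! × [f^{(3)}(9) − f^{(3)}(4)] = −1/720 × (-2.50890e-05 − (-0.00732422)) = -1.01377e-05.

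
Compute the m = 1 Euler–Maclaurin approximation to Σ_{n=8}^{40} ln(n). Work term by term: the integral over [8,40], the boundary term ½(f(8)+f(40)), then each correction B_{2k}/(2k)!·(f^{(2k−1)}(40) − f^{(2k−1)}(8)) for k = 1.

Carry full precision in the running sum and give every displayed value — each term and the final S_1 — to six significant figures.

S_1 ≈ 101.795

The integral term ∫_8^40 ln(x) dx = 98.9196.
Boundary: ½(f(8) + f(40)) = ½(2.07944 + 3.68888) = 2.88416.
Integral + boundary = 101.804.
k=1: B_{2}/(2)! × [f^{(1)}(40) − f^{(1)}(8)] = 1/12 × (0.0250000 − 0.125000) = -0.00833333.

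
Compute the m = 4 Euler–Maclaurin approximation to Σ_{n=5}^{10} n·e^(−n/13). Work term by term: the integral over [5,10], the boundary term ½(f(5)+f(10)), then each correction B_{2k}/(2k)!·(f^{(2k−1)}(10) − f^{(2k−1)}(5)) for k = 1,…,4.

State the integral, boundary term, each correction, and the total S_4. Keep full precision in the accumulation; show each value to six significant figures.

S_4 ≈ 24.7319

Integral: ∫_5^10 x·e^(−x/13) dx = 20.7393.
Boundary: ½(f(5) + f(10)) = ½(3.40356 + 4.63369) = 4.01863.
Running total after boundary: 24.7579.
Order-1 term: 1/12 · (0.106931 − 0.418900) = -0.0259974.
Running total after k=1: 24.7319.
Order-2 term: −1/720 · (0.00611639 − 0.0105345) = 6.13621e-06.
Running total after k=2: 24.7319.
Order-3 term: 1/30240 · (6.86394e-05 − 0.000110001) = -1.36779e-09.
Running total after k=3: 24.7319.
Order-4 term: −1/1209600 · (5.98148e-07 − 9.32951e-07) = 2.76788e-13.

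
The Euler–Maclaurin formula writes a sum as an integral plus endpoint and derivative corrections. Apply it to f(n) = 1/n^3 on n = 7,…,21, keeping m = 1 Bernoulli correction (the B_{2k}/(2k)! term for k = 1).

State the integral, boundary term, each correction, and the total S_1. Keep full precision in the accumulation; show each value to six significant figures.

S_1 ≈ 0.0106848

The integral term ∫_7^21 1/x^3 dx = 0.00907029.
½[f(7) + f(21)] = ½[0.00291545 + 0.000107980] = 0.00151172.
Integral + boundary = 0.0105820.
k=1: B_{2}/(2)! × [f^{(1)}(21) − f^{(1)}(7)] = 1/12 × (-1.54257e-05 − (-0.00124948)) = 0.000102838.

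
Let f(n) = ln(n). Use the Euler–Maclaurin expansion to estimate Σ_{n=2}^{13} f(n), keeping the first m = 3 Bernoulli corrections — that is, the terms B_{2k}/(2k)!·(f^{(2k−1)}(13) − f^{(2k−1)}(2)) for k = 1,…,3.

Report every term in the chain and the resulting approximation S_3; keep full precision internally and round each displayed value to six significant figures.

∫_2^13 ln(x) dx evaluates to 20.9580.
½[f(2) + f(13)] = ½[0.693147 + 2.56495] = 1.62905.
So far: 22.5871.
Order-1 term: 1/12 · (0.0769231 − 0.500000) = -0.0352564.
After k=1: 22.5518.
Order-2 term: −1/720 · (0.000910332 − 0.250000) = 0.000345958.
After k=2: 22.5522.
Order-3 term: 1/30240 · (6.46390e-05 − 0.750000) = -2.47994e-05.

S_3 ≈ 22.5522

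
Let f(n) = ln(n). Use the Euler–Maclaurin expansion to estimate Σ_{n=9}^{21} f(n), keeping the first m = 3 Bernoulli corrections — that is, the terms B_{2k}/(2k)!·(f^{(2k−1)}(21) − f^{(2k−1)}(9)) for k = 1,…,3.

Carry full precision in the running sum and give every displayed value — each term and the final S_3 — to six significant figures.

Integral: ∫_9^21 ln(x) dx = 32.1599.
Boundary: ½(f(9) + f(21)) = ½(2.19722 + 3.04452) = 2.62087.
Integral + boundary = 34.7808.
Correction k=1: B_{2}/2! · (f^{(1)}(21) − f^{(1)}(9)) = 1/12 · (0.0476190 − 0.111111) = -0.00529101.
Partial sum through k=1: 34.7755.
Correction k=2: B_{4}/4! · (f^{(3)}(21) − f^{(3)}(9)) = −1/720 · (0.000215959 − 0.00274348) = 3.51045e-06.
Partial sum through k=2: 34.7755.
Correction k=3: B_{6}/6! · (f^{(5)}(21) − f^{(5)}(9)) = 1/30240 · (5.87645e-06 − 0.000406442) = -1.32462e-08.

S_3 ≈ 34.7755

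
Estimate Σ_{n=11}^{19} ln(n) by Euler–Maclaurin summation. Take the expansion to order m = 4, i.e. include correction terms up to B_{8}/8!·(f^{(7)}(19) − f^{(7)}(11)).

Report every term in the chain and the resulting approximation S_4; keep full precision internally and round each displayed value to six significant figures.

S_4 ≈ 24.2355

The integral term ∫_11^19 ln(x) dx = 21.5675.
Endpoint term: (f(11) + f(19))/2 = (2.39790 + 2.94444)/2 = 2.67117.
Integral + boundary = 24.2387.
Correction k=1: B_{2}/2! · (f^{(1)}(19) − f^{(1)}(11)) = 1/12 · (0.0526316 − 0.0909091) = -0.00318979.
Running total after k=1: 24.2355.
Correction k=2: B_{4}/4! · (f^{(3)}(19) − f^{(3)}(11)) = −1/720 · (0.000291588 − 0.00150263) = 1.68200e-06.
Running total after k=2: 24.2355.
Correction k=3: B_{6}/6! · (f^{(5)}(19) − f^{(5)}(11)) = 1/30240 · (9.69267e-06 − 0.000149021) = -4.60742e-09.
Running total after k=3: 24.2355.
Correction k=4: B_{8}/8! · (f^{(7)}(19) − f^{(7)}(11)) = −1/1209600 · (8.05485e-07 − 3.69474e-05) = 2.98792e-11.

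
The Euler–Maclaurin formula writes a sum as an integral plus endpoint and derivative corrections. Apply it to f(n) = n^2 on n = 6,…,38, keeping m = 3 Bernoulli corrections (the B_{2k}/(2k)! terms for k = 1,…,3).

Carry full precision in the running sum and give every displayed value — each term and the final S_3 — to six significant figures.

The integral term ∫_6^38 x^2 dx = 18218.7.
Boundary: ½(f(6) + f(38)) = ½(36.0000 + 1444.00) = 740.000.
Running total after boundary: 18958.7.
Correction k=1: B_{2}/2! · (f^{(1)}(38) − f^{(1)}(6)) = 1/12 · (76.0000 − 12.0000) = 5.33333.
Running total after k=1: 18964.0.
Correction k=2: B_{4}/4! · (f^{(3)}(38) − f^{(3)}(6)) = −1/720 · (0.00000 − 0.00000) = 0.00000.
Running total after k=2: 18964.0.
Correction k=3: B_{6}/6! · (f^{(5)}(38) − f^{(5)}(6)) = 1/30240 · (0.00000 − 0.00000) = 0.00000.

S_3 ≈ 18964.0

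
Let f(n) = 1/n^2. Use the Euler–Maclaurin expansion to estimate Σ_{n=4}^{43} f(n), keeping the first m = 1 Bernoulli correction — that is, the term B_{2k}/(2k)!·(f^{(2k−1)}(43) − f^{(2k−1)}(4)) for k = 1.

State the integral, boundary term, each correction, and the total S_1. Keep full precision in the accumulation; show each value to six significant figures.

S_1 ≈ 0.260867

∫_4^43 1/x^2 dx evaluates to 0.226744.
½[f(4) + f(43)] = ½[0.0625000 + 0.000540833] = 0.0315204.
Running total after boundary: 0.258265.
Correction k=1: B_{2}/2! · (f^{(1)}(43) − f^{(1)}(4)) = 1/12 · (-2.51550e-05 − (-0.0312500)) = 0.00260207.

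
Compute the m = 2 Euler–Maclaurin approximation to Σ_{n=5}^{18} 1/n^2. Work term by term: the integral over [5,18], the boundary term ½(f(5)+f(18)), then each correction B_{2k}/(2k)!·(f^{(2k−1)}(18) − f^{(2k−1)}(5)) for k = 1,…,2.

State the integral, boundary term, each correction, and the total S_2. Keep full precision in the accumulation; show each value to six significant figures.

Integral: ∫_5^18 1/x^2 dx = 0.144444.
Boundary: ½(f(5) + f(18)) = ½(0.0400000 + 0.00308642) = 0.0215432.
Running total after boundary: 0.165988.
Order-1 term: 1/12 · (-0.000342936 − (-0.0160000)) = 0.00130476.
Running total after k=1: 0.167292.
Order-2 term: −1/720 · (-1.27013e-05 − (-0.00768000)) = -1.06490e-05.

S_2 ≈ 0.167282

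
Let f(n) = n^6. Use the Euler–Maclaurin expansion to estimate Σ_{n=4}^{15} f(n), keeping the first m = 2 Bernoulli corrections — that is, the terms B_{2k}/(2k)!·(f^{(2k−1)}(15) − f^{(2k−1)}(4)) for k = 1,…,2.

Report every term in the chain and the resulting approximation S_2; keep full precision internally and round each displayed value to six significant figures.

∫_4^15 x^6 dx evaluates to 2.44061e+07.
Endpoint term: (f(4) + f(15))/2 = (4096.00 + 1.13906e+07)/2 = 5.69736e+06.
Integral + boundary = 3.01035e+07.
Correction k=1: B_{2}/2! · (f^{(1)}(15) − f^{(1)}(4)) = 1/12 · (4.55625e+06 − 6144.00) = 379176.
Running total after k=1: 3.04827e+07.
Correction k=2: B_{4}/4! · (f^{(3)}(15) − f^{(3)}(4)) = −1/720 · (405000 − 7680.00) = -551.833.

S_2 ≈ 3.04821e+07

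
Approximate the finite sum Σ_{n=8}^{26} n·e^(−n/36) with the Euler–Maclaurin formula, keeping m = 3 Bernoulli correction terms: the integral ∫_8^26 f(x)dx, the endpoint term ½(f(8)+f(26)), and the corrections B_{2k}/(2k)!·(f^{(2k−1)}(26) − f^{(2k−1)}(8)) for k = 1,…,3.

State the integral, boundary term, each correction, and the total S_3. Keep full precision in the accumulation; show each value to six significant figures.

The integral term ∫_8^26 x·e^(−x/36) dx = 184.349.
½[f(8) + f(26)] = ½[6.40590 + 12.6275] = 9.51668.
Running total after boundary: 193.865.
Order-1 term: 1/12 · (0.134909 − 0.622796) = -0.0406572.
After k=1: 193.825.
Order-2 term: −1/720 · (0.000853590 − 0.00171626) = 1.19815e-06.
After k=2: 193.825.
Order-3 term: 1/30240 · (1.23695e-06 − 2.27775e-06) = -3.44181e-11.

S_3 ≈ 193.825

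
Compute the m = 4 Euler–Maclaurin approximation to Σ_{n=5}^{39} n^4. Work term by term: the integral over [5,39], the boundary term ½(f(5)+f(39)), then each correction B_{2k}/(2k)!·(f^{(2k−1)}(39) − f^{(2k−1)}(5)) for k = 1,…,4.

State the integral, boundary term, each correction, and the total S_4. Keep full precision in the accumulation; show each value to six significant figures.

∫_5^39 x^4 dx evaluates to 1.80442e+07.
Endpoint term: (f(5) + f(39))/2 = (625.000 + 2.31344e+06)/2 = 1.15703e+06.
Running total after boundary: 1.92012e+07.
k=1: B_{2}/(2)! × [f^{(1)}(39) − f^{(1)}(5)] = 1/12 × (237276 − 500.000) = 19731.3.
Partial sum through k=1: 1.92210e+07.
k=2: B_{4}/(4)! × [f^{(3)}(39) − f^{(3)}(5)] = −1/720 × (936.000 − 120.000) = -1.13333.
Partial sum through k=2: 1.92210e+07.
k=3: B_{6}/(6)! × [f^{(5)}(39) − f^{(5)}(5)] = 1/30240 × (0.00000 − 0.00000) = 0.00000.
Partial sum through k=3: 1.92210e+07.
k=4: B_{8}/(8)! × [f^{(7)}(39) − f^{(7)}(5)] = −1/1209600 × (0.00000 − 0.00000) = 0.00000.

S_4 ≈ 1.92210e+07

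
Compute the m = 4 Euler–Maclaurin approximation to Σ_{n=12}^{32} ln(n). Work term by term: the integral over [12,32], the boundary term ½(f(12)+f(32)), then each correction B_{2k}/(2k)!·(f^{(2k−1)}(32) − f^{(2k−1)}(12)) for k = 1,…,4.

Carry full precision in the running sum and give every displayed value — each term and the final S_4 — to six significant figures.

S_4 ≈ 64.0557

Integral: ∫_12^32 ln(x) dx = 61.0847.
½[f(12) + f(32)] = ½[2.48491 + 3.46574] = 2.97532.
Running total after boundary: 64.0600.
Correction k=1: B_{2}/2! · (f^{(1)}(32) − f^{(1)}(12)) = 1/12 · (0.0312500 − 0.0833333) = -0.00434028.
Partial sum through k=1: 64.0557.
Correction k=2: B_{4}/4! · (f^{(3)}(32) − f^{(3)}(12)) = −1/720 · (6.10352e-05 − 0.00115741) = 1.52274e-06.
Partial sum through k=2: 64.0557.
Correction k=3: B_{6}/6! · (f^{(5)}(32) − f^{(5)}(12)) = 1/30240 · (7.15256e-07 − 9.64506e-05) = -3.16585e-09.
Partial sum through k=3: 64.0557.
Correction k=4: B_{8}/8! · (f^{(7)}(32) − f^{(7)}(12)) = −1/1209600 · (2.09548e-08 − 2.00939e-05) = 1.65947e-11.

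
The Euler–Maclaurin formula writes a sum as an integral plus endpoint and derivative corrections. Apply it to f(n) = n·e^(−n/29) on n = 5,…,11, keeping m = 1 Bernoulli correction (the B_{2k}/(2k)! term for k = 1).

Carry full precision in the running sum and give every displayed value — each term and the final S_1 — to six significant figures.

S_1 ≈ 41.8668

Integral: ∫_5^11 x·e^(−x/29) dx = 36.0215.
Boundary: ½(f(5) + f(11)) = ½(4.20815 + 7.52767) = 5.86791.
Running total after boundary: 41.8894.
Correction k=1: B_{2}/2! · (f^{(1)}(11) − f^{(1)}(5)) = 1/12 · (0.424759 − 0.696522) = -0.0226470.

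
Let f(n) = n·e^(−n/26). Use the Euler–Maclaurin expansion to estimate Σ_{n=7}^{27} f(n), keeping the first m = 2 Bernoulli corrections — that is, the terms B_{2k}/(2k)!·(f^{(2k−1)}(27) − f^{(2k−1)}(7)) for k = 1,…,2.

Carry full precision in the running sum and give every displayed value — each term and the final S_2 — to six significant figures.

S_2 ≈ 175.078

The integral term ∫_7^27 x·e^(−x/26) dx = 167.673.
Endpoint term: (f(7) + f(27))/2 = (5.34777 + 9.55797)/2 = 7.45287.
Integral + boundary = 175.126.
k=1: B_{2}/(2)! × [f^{(1)}(27) − f^{(1)}(7)] = 1/12 × (-0.0136153 − 0.558284) = -0.0476582.
Running total after k=1: 175.078.
k=2: B_{4}/(4)! × [f^{(3)}(27) − f^{(3)}(7)] = −1/720 × (0.00102719 − 0.00308612) = 2.85962e-06.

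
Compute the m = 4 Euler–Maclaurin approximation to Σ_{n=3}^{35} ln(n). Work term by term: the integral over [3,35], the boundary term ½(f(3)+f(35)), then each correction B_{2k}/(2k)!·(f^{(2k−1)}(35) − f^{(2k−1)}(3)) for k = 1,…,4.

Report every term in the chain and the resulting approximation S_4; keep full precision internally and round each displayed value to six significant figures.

∫_3^35 ln(x) dx evaluates to 89.1413.
Boundary: ½(f(3) + f(35)) = ½(1.09861 + 3.55535) = 2.32698.
Integral + boundary = 91.4683.
Correction k=1: B_{2}/2! · (f^{(1)}(35) − f^{(1)}(3)) = 1/12 · (0.0285714 − 0.333333) = -0.0253968.
After k=1: 91.4429.
Correction k=2: B_{4}/4! · (f^{(3)}(35) − f^{(3)}(3)) = −1/720 · (4.66472e-05 − 0.0740741) = 0.000102816.
After k=2: 91.4430.
Correction k=3: B_{6}/6! · (f^{(5)}(35) − f^{(5)}(3)) = 1/30240 · (4.56952e-07 − 0.0987654) = -3.26604e-06.
After k=3: 91.4430.
Correction k=4: B_{8}/8! · (f^{(7)}(35) − f^{(7)}(3)) = −1/1209600 · (1.11907e-08 − 0.329218) = 2.72171e-07.

S_4 ≈ 91.4430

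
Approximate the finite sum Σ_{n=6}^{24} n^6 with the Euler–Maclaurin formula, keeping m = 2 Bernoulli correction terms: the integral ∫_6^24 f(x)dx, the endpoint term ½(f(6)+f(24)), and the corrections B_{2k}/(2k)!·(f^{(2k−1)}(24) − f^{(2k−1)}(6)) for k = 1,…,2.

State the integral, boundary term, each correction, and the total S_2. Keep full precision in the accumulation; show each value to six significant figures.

∫_6^24 x^6 dx evaluates to 6.55170e+08.
Endpoint term: (f(6) + f(24))/2 = (46656.0 + 1.91103e+08)/2 = 9.55748e+07.
Running total after boundary: 7.50745e+08.
Order-1 term: 1/12 · (4.77757e+07 − 46656.0) = 3.97742e+06.
Partial sum through k=1: 7.54722e+08.
Order-2 term: −1/720 · (1.65888e+06 − 25920.0) = -2268.00.

S_2 ≈ 7.54720e+08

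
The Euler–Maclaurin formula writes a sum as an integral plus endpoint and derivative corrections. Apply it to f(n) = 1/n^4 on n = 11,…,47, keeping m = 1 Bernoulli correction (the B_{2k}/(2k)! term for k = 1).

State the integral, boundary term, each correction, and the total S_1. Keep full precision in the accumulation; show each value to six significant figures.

∫_11^47 1/x^4 dx evaluates to 0.000247228.
Boundary: ½(f(11) + f(47)) = ½(6.83013e-05 + 2.04931e-07) = 3.42531e-05.
So far: 0.000281481.
Order-1 term: 1/12 · (-1.74410e-08 − (-2.48369e-05)) = 2.06828e-06.

S_1 ≈ 0.000283549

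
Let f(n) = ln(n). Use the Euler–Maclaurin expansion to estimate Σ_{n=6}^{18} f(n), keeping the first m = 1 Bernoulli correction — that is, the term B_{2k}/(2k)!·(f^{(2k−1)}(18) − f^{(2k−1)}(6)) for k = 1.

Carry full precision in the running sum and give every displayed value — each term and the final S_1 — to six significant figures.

S_1 ≈ 31.6079

The integral term ∫_6^18 ln(x) dx = 29.2761.
Endpoint term: (f(6) + f(18))/2 = (1.79176 + 2.89037)/2 = 2.34107.
Integral + boundary = 31.6172.
k=1: B_{2}/(2)! × [f^{(1)}(18) − f^{(1)}(6)] = 1/12 × (0.0555556 − 0.166667) = -0.00925926.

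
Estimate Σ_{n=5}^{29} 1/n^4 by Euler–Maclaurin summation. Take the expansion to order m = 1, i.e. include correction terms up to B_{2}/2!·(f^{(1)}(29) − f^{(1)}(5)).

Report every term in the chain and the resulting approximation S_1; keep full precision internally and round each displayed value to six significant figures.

S_1 ≈ 0.00356036

∫_5^29 1/x^4 dx evaluates to 0.00265300.
Endpoint term: (f(5) + f(29))/2 = (0.00160000 + 1.41387e-06)/2 = 0.000800707.
Integral + boundary = 0.00345371.
Order-1 term: 1/12 · (-1.95016e-07 − (-0.00128000)) = 0.000106650.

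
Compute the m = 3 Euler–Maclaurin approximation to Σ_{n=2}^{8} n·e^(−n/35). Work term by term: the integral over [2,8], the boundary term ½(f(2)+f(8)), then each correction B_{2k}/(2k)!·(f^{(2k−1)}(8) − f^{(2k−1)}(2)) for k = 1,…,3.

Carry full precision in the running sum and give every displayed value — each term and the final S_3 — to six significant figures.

∫_2^8 x·e^(−x/35) dx evaluates to 25.5920.
Boundary: ½(f(2) + f(8)) = ½(1.88892 + 6.36536) = 4.12714.
So far: 29.7192.
Order-1 term: 1/12 · (0.613802 − 0.890490) = -0.0230573.
After k=1: 29.6961.
Order-2 term: −1/720 · (0.00180012 − 0.00226890) = 6.51097e-07.
After k=2: 29.6961.
Order-3 term: 1/30240 · (2.52993e-06 − 3.11092e-06) = -1.92126e-11.

S_3 ≈ 29.6961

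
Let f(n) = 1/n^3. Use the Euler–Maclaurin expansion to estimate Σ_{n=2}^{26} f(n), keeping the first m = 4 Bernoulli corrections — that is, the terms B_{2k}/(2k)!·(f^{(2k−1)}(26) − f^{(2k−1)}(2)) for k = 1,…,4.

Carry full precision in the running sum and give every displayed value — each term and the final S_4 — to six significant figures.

Integral: ∫_2^26 1/x^3 dx = 0.124260.
Endpoint term: (f(2) + f(26))/2 = (0.125000 + 5.68958e-05)/2 = 0.0625284.
So far: 0.186789.
Correction k=1: B_{2}/2! · (f^{(1)}(26) − f^{(1)}(2)) = 1/12 · (-6.56490e-06 − (-0.187500)) = 0.0156245.
After k=1: 0.202413.
Correction k=2: B_{4}/4! · (f^{(3)}(26) − f^{(3)}(2)) = −1/720 · (-1.94228e-07 − (-0.937500)) = -0.00130208.
After k=2: 0.201111.
Correction k=3: B_{6}/6! · (f^{(5)}(26) − f^{(5)}(2)) = 1/30240 · (-1.20674e-08 − (-9.84375)) = 0.000325521.
After k=3: 0.201437.
Correction k=4: B_{8}/8! · (f^{(7)}(26) − f^{(7)}(2)) = −1/1209600 · (-1.28529e-09 − (-177.188)) = -0.000146484.

S_4 ≈ 0.201290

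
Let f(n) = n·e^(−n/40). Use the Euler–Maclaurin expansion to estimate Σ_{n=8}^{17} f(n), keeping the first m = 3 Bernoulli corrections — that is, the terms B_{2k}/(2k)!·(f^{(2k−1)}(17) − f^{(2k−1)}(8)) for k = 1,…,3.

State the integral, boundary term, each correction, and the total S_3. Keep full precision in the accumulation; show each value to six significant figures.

S_3 ≈ 90.1766

∫_8^17 x·e^(−x/40) dx evaluates to 81.3679.
½[f(8) + f(17)] = ½[6.54985 + 11.1141] = 8.83197.
Integral + boundary = 90.1999.
k=1: B_{2}/(2)! × [f^{(1)}(17) − f^{(1)}(8)] = 1/12 × (0.375918 − 0.654985) = -0.0232556.
Partial sum through k=1: 90.1766.
k=2: B_{4}/(4)! × [f^{(3)}(17) − f^{(3)}(8)] = −1/720 × (0.00105216 − 0.00143278) = 5.28636e-07.
Partial sum through k=2: 90.1766.
k=3: B_{6}/(6)! × [f^{(5)}(17) − f^{(5)}(8)] = 1/30240 × (1.16836e-06 − 1.53512e-06) = -1.21284e-11.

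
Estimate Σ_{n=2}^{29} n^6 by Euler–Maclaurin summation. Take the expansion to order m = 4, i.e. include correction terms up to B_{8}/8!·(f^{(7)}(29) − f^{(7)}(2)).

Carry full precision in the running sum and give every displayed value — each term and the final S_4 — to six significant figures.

S_4 ≈ 2.77193e+09

∫_2^29 x^6 dx evaluates to 2.46427e+09.
Endpoint term: (f(2) + f(29))/2 = (64.0000 + 5.94823e+08)/2 = 2.97412e+08.
So far: 2.76168e+09.
k=1: B_{2}/(2)! × [f^{(1)}(29) − f^{(1)}(2)] = 1/12 × (1.23067e+08 − 192.000) = 1.02556e+07.
Partial sum through k=1: 2.77194e+09.
k=2: B_{4}/(4)! × [f^{(3)}(29) − f^{(3)}(2)] = −1/720 × (2.92668e+06 − 960.000) = -4063.50.
Partial sum through k=2: 2.77193e+09.
k=3: B_{6}/(6)! × [f^{(5)}(29) − f^{(5)}(2)] = 1/30240 × (20880.0 − 1440.00) = 0.642857.
Partial sum through k=3: 2.77193e+09.
k=4: B_{8}/(8)! × [f^{(7)}(29) − f^{(7)}(2)] = −1/1209600 × (0.00000 − 0.00000) = 0.00000.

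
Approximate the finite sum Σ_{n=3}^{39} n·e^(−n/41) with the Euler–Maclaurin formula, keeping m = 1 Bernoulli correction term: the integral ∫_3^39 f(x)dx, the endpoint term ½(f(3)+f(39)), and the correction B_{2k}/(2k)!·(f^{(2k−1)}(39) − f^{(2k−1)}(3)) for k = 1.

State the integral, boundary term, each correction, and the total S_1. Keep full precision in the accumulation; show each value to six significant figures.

∫_3^39 x·e^(−x/41) dx evaluates to 409.749.
½[f(3) + f(39)] = ½[2.78833 + 15.0645] = 8.92642.
So far: 418.675.
k=1: B_{2}/(2)! × [f^{(1)}(39) − f^{(1)}(3)] = 1/12 × (0.0188424 − 0.861434) = -0.0702160.

S_1 ≈ 418.605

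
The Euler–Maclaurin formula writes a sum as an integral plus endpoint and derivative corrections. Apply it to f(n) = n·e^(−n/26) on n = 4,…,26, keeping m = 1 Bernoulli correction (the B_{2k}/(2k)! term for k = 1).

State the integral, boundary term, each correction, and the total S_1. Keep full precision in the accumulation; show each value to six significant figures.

S_1 ≈ 177.839

The integral term ∫_4^26 x·e^(−x/26) dx = 171.402.
½[f(4) + f(26)] = ½[3.42962 + 9.56487] = 6.49724.
Integral + boundary = 177.899.
Correction k=1: B_{2}/2! · (f^{(1)}(26) − f^{(1)}(4)) = 1/12 · (0.00000 − 0.725496) = -0.0604580.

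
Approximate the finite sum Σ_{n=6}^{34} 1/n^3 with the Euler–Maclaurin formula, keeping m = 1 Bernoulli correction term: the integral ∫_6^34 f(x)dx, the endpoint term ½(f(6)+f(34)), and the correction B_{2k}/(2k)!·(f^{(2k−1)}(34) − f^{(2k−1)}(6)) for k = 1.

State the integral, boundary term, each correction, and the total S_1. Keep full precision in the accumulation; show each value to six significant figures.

S_1 ≈ 0.0159766

Integral: ∫_6^34 1/x^3 dx = 0.0134564.
Endpoint term: (f(6) + f(34))/2 = (0.00462963 + 2.54427e-05)/2 = 0.00232754.
Integral + boundary = 0.0157839.
k=1: B_{2}/(2)! × [f^{(1)}(34) − f^{(1)}(6)] = 1/12 × (-2.24494e-06 − (-0.00231481)) = 0.000192714.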